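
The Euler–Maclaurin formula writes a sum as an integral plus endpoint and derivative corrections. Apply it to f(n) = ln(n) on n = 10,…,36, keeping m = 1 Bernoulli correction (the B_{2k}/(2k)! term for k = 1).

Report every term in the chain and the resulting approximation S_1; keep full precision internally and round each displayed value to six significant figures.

∫_10^36 ln(x) dx evaluates to 79.9808.
Boundary: ½(f(10) + f(36)) = ½(2.30259 + 3.58352) = 2.94305.
Running total after boundary: 82.9239.
Correction k=1: B_{2}/2! · (f^{(1)}(36) − f^{(1)}(10)) = 1/12 · (0.0277778 − 0.100000) = -0.00601852.

S_1 ≈ 82.9179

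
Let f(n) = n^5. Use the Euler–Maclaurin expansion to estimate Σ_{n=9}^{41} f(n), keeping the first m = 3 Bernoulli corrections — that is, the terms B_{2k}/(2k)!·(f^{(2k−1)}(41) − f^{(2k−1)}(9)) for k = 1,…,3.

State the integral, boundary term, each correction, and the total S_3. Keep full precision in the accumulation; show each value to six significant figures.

The integral term ∫_9^41 x^5 dx = 7.91595e+08.
½[f(9) + f(41)] = ½[59049.0 + 1.15856e+08] = 5.79576e+07.
Integral + boundary = 8.49553e+08.
k=1: B_{2}/(2)! × [f^{(1)}(41) − f^{(1)}(9)] = 1/12 × (1.41288e+07 − 32805.0) = 1.17467e+06.
Partial sum through k=1: 8.50728e+08.
k=2: B_{4}/(4)! × [f^{(3)}(41) − f^{(3)}(9)] = −1/720 × (100860 − 4860.00) = -133.333.
Partial sum through k=2: 8.50728e+08.
k=3: B_{6}/(6)! × [f^{(5)}(41) − f^{(5)}(9)] = 1/30240 × (120.000 − 120.000) = 0.00000.

S_3 ≈ 8.50728e+08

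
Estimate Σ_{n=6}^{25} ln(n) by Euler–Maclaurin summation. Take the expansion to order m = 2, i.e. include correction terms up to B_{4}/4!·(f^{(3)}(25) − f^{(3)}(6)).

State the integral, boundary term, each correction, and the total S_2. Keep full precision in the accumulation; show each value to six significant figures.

∫_6^25 ln(x) dx evaluates to 50.7213.
Boundary: ½(f(6) + f(25)) = ½(1.79176 + 3.21888) = 2.50532.
Running total after boundary: 53.2267.
k=1: B_{2}/(2)! × [f^{(1)}(25) − f^{(1)}(6)] = 1/12 × (0.0400000 − 0.166667) = -0.0105556.
Running total after k=1: 53.2161.
k=2: B_{4}/(4)! × [f^{(3)}(25) − f^{(3)}(6)] = −1/720 × (0.000128000 − 0.00925926) = 1.26823e-05.

S_2 ≈ 53.2161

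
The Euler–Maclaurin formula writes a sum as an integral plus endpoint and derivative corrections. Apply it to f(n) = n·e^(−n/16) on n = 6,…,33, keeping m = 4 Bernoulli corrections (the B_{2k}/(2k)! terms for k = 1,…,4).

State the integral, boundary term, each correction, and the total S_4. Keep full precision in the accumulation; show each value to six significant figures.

∫_6^33 x·e^(−x/16) dx evaluates to 142.251.
Boundary: ½(f(6) + f(33)) = ½(4.12374 + 4.19548) = 4.15961.
So far: 146.411.
Correction k=1: B_{2}/2! · (f^{(1)}(33) − f^{(1)}(6)) = 1/12 · (-0.135082 − 0.429556) = -0.0470531.
After k=1: 146.364.
Correction k=2: B_{4}/4! · (f^{(3)}(33) − f^{(3)}(6)) = −1/720 · (0.000465585 − 0.00704740) = 9.14141e-06.
After k=2: 146.364.
Correction k=3: B_{6}/6! · (f^{(5)}(33) − f^{(5)}(6)) = 1/30240 · (5.69857e-06 − 4.85033e-05) = -1.41550e-09.
After k=3: 146.364.
Correction k=4: B_{8}/8! · (f^{(7)}(33) − f^{(7)}(6)) = −1/1209600 · (3.74158e-08 − 2.71397e-07) = 1.93437e-13.

S_4 ≈ 146.364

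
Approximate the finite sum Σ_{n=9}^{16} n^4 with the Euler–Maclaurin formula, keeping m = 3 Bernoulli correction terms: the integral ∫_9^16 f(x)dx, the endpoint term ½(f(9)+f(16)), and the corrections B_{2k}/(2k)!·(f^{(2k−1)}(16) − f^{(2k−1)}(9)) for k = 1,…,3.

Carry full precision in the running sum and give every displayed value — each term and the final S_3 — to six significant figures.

∫_9^16 x^4 dx evaluates to 197905.
Boundary: ½(f(9) + f(16)) = ½(6561.00 + 65536.0) = 36048.5.
So far: 233954.
k=1: B_{2}/(2)! × [f^{(1)}(16) − f^{(1)}(9)] = 1/12 × (16384.0 − 2916.00) = 1122.33.
After k=1: 235076.
k=2: B_{4}/(4)! × [f^{(3)}(16) − f^{(3)}(9)] = −1/720 × (384.000 − 216.000) = -0.233333.
After k=2: 235076.
k=3: B_{6}/(6)! × [f^{(5)}(16) − f^{(5)}(9)] = 1/30240 × (0.00000 − 0.00000) = 0.00000.

S_3 ≈ 235076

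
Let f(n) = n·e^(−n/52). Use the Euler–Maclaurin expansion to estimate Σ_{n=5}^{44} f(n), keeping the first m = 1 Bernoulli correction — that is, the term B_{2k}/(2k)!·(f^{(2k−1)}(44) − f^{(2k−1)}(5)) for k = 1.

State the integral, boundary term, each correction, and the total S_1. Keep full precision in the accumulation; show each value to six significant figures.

S_1 ≈ 562.043

The integral term ∫_5^44 x·e^(−x/52) dx = 550.396.
Endpoint term: (f(5) + f(44))/2 = (4.54162 + 18.8787)/2 = 11.7102.
So far: 562.106.
k=1: B_{2}/(2)! × [f^{(1)}(44) − f^{(1)}(5)] = 1/12 × (0.0660095 − 0.820985) = -0.0629147.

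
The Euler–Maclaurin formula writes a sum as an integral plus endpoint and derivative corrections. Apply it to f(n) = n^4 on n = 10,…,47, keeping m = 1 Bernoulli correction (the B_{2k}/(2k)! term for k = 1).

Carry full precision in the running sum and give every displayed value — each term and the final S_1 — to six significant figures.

The integral term ∫_10^47 x^4 dx = 4.58490e+07.
½[f(10) + f(47)] = ½[10000.0 + 4.87968e+06] = 2.44484e+06.
So far: 4.82938e+07.
Order-1 term: 1/12 · (415292 − 4000.00) = 34274.3.

S_1 ≈ 4.83281e+07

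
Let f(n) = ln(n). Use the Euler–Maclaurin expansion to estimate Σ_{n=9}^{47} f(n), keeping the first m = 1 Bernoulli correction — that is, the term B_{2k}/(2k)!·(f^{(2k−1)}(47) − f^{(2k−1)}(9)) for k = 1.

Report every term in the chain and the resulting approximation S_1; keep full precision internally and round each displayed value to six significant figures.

Integral: ∫_9^47 ln(x) dx = 123.182.
Endpoint term: (f(9) + f(47))/2 = (2.19722 + 3.85015)/2 = 3.02369.
Running total after boundary: 126.206.
Correction k=1: B_{2}/2! · (f^{(1)}(47) − f^{(1)}(9)) = 1/12 · (0.0212766 − 0.111111) = -0.00748621.

S_1 ≈ 126.198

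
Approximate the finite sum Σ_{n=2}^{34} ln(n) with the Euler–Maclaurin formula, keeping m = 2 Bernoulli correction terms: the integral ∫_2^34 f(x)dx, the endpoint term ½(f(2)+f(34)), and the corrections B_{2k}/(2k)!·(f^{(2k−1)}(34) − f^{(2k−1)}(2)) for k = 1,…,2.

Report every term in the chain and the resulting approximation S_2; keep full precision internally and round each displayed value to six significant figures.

S_2 ≈ 88.5808

The integral term ∫_2^34 ln(x) dx = 86.5100.
½[f(2) + f(34)] = ½[0.693147 + 3.52636] = 2.10975.
So far: 88.6197.
Order-1 term: 1/12 · (0.0294118 − 0.500000) = -0.0392157.
Partial sum through k=1: 88.5805.
Order-2 term: −1/720 · (5.08854e-05 − 0.250000) = 0.000347152.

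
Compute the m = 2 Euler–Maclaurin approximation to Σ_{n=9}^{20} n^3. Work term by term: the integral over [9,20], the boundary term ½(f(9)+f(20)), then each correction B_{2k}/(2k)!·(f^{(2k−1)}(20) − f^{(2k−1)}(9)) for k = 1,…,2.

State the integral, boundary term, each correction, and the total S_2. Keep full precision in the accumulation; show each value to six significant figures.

∫_9^20 x^3 dx evaluates to 38359.8.
½[f(9) + f(20)] = ½[729.000 + 8000.00] = 4364.50.
So far: 42724.2.
Correction k=1: B_{2}/2! · (f^{(1)}(20) − f^{(1)}(9)) = 1/12 · (1200.00 − 243.000) = 79.7500.
Running total after k=1: 42804.0.
Correction k=2: B_{4}/4! · (f^{(3)}(20) − f^{(3)}(9)) = −1/720 · (6.00000 − 6.00000) = 0.00000.

S_2 ≈ 42804.0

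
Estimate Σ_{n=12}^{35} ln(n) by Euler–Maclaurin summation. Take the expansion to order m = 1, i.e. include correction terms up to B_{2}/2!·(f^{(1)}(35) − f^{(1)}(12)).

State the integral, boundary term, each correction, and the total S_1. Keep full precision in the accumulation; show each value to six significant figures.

Integral: ∫_12^35 ln(x) dx = 71.6183.
½[f(12) + f(35)] = ½[2.48491 + 3.55535] = 3.02013.
Running total after boundary: 74.6384.
k=1: B_{2}/(2)! × [f^{(1)}(35) − f^{(1)}(12)] = 1/12 × (0.0285714 − 0.0833333) = -0.00456349.

S_1 ≈ 74.6339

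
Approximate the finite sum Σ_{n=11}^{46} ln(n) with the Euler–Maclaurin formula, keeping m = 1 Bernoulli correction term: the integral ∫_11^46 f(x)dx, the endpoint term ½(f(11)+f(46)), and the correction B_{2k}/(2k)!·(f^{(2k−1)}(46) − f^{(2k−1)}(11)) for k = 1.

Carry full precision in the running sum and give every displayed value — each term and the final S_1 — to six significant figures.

S_1 ≈ 117.848

The integral term ∫_11^46 ln(x) dx = 114.741.
Endpoint term: (f(11) + f(46))/2 = (2.39790 + 3.82864)/2 = 3.11327.
So far: 117.854.
Order-1 term: 1/12 · (0.0217391 − 0.0909091) = -0.00576416.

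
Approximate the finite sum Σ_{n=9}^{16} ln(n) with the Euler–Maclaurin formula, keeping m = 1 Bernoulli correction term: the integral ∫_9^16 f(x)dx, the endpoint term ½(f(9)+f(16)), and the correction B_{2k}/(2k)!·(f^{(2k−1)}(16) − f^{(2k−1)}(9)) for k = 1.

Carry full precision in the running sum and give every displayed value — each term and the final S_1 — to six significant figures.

Integral: ∫_9^16 ln(x) dx = 17.5864.
Boundary: ½(f(9) + f(16)) = ½(2.19722 + 2.77259) = 2.48491.
Running total after boundary: 20.0713.
Correction k=1: B_{2}/2! · (f^{(1)}(16) − f^{(1)}(9)) = 1/12 · (0.0625000 − 0.111111) = -0.00405093.

S_1 ≈ 20.0673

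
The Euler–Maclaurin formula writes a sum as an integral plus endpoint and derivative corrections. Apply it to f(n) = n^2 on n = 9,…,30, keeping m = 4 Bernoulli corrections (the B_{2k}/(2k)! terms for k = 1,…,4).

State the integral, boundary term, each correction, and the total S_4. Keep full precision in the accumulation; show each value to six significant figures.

Integral: ∫_9^30 x^2 dx = 8757.00.
Endpoint term: (f(9) + f(30))/2 = (81.0000 + 900.000)/2 = 490.500.
Running total after boundary: 9247.50.
Correction k=1: B_{2}/2! · (f^{(1)}(30) − f^{(1)}(9)) = 1/12 · (60.0000 − 18.0000) = 3.50000.
Partial sum through k=1: 9251.00.
Correction k=2: B_{4}/4! · (f^{(3)}(30) − f^{(3)}(9)) = −1/720 · (0.00000 − 0.00000) = 0.00000.
Partial sum through k=2: 9251.00.
Correction k=3: B_{6}/6! · (f^{(5)}(30) − f^{(5)}(9)) = 1/30240 · (0.00000 − 0.00000) = 0.00000.
Partial sum through k=3: 9251.00.
Correction k=4: B_{8}/8! · (f^{(7)}(30) − f^{(7)}(9)) = −1/1209600 · (0.00000 − 0.00000) = 0.00000.

S_4 ≈ 9251.00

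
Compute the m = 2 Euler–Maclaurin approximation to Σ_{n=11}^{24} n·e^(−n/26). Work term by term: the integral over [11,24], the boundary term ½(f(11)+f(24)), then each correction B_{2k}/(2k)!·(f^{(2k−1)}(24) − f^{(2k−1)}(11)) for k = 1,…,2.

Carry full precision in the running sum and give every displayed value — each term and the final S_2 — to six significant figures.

∫_11^24 x·e^(−x/26) dx evaluates to 113.654.
Boundary: ½(f(11) + f(24)) = ½(7.20531 + 9.53507) = 8.37019.
Running total after boundary: 122.024.
Correction k=1: B_{2}/2! · (f^{(1)}(24) − f^{(1)}(11)) = 1/12 · (0.0305611 − 0.377901) = -0.0289450.
Partial sum through k=1: 121.995.
Correction k=2: B_{4}/4! · (f^{(3)}(24) − f^{(3)}(11)) = −1/720 · (0.00122064 − 0.00249698) = 1.77270e-06.

S_2 ≈ 121.995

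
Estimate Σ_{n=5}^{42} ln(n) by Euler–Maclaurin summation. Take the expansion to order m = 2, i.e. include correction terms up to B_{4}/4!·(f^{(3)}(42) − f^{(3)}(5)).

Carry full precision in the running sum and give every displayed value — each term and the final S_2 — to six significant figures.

S_2 ≈ 114.594

The integral term ∫_5^42 ln(x) dx = 111.935.
½[f(5) + f(42)] = ½[1.60944 + 3.73767] = 2.67355.
Integral + boundary = 114.608.
k=1: B_{2}/(2)! × [f^{(1)}(42) − f^{(1)}(5)] = 1/12 × (0.0238095 − 0.200000) = -0.0146825.
Running total after k=1: 114.594.
k=2: B_{4}/(4)! × [f^{(3)}(42) − f^{(3)}(5)] = −1/720 × (2.69949e-05 − 0.0160000) = 2.21847e-05.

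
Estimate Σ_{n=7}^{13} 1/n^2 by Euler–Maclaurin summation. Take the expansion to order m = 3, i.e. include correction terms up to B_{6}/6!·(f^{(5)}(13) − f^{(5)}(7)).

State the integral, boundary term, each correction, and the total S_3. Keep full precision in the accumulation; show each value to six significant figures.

S_3 ≈ 0.0795049

Integral: ∫_7^13 1/x^2 dx = 0.0659341.
½[f(7) + f(13)] = ½[0.0204082 + 0.00591716] = 0.0131627.
So far: 0.0790967.
Correction k=1: B_{2}/2! · (f^{(1)}(13) − f^{(1)}(7)) = 1/12 · (-0.000910332 − (-0.00583090)) = 0.000410048.
After k=1: 0.0795068.
Correction k=2: B_{4}/4! · (f^{(3)}(13) − f^{(3)}(7)) = −1/720 · (-6.46390e-05 − (-0.00142798)) = -1.89352e-06.
After k=2: 0.0795049.
Correction k=3: B_{6}/6! · (f^{(5)}(13) − f^{(5)}(7)) = 1/30240 · (-1.14744e-05 − (-0.000874271)) = 2.85316e-08.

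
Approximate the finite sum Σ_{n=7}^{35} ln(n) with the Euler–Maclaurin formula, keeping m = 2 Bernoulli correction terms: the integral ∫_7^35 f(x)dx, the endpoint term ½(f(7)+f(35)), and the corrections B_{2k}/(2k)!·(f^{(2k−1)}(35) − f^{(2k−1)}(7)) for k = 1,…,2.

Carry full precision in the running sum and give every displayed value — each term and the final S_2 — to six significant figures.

The integral term ∫_7^35 ln(x) dx = 82.8158.
½[f(7) + f(35)] = ½[1.94591 + 3.55535] = 2.75063.
Integral + boundary = 85.5664.
Order-1 term: 1/12 · (0.0285714 − 0.142857) = -0.00952381.
Running total after k=1: 85.5569.
Order-2 term: −1/720 · (4.66472e-05 − 0.00583090) = 8.03369e-06.

S_2 ≈ 85.5569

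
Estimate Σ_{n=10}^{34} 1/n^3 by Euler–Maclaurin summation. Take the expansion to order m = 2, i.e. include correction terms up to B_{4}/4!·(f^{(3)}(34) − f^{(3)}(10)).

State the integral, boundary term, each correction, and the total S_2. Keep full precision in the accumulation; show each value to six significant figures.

Integral: ∫_10^34 1/x^3 dx = 0.00456747.
Boundary: ½(f(10) + f(34)) = ½(0.00100000 + 2.54427e-05) = 0.000512721.
Integral + boundary = 0.00508020.
Correction k=1: B_{2}/2! · (f^{(1)}(34) − f^{(1)}(10)) = 1/12 · (-2.24494e-06 − (-0.000300000)) = 2.48129e-05.
Partial sum through k=1: 0.00510501.
Correction k=2: B_{4}/4! · (f^{(3)}(34) − f^{(3)}(10)) = −1/720 · (-3.88399e-08 − (-6.00000e-05)) = -8.32794e-08.

S_2 ≈ 0.00510493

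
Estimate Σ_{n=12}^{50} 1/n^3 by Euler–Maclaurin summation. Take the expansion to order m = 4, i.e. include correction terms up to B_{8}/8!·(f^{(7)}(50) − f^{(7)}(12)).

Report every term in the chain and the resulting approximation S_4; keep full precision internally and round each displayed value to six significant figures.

Integral: ∫_12^50 1/x^3 dx = 0.00327222.
½[f(12) + f(50)] = ½[0.000578704 + 8.00000e-06] = 0.000293352.
Integral + boundary = 0.00356557.
k=1: B_{2}/(2)! × [f^{(1)}(50) − f^{(1)}(12)] = 1/12 × (-4.80000e-07 − (-0.000144676)) = 1.20163e-05.
After k=1: 0.00357759.
k=2: B_{4}/(4)! × [f^{(3)}(50) − f^{(3)}(12)] = −1/720 × (-3.84000e-09 − (-2.00939e-05)) = -2.79028e-08.
After k=2: 0.00357756.
k=3: B_{6}/(6)! × [f^{(5)}(50) − f^{(5)}(12)] = 1/30240 × (-6.45120e-11 − (-5.86071e-06)) = 1.93805e-10.
After k=3: 0.00357756.
k=4: B_{8}/(8)! × [f^{(7)}(50) − f^{(7)}(12)] = −1/1209600 × (-1.85795e-12 − (-2.93036e-06)) = -2.42258e-12.

S_4 ≈ 0.00357756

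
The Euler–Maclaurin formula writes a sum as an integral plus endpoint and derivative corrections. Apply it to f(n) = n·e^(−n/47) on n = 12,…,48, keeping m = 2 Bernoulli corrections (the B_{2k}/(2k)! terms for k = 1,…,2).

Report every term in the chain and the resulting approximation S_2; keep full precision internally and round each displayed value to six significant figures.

∫_12^48 x·e^(−x/47) dx evaluates to 540.155.
½[f(12) + f(48)] = ½[9.29603 + 17.2865] = 13.2913.
So far: 553.447.
Correction k=1: B_{2}/2! · (f^{(1)}(48) − f^{(1)}(12)) = 1/12 · (-0.00766244 − 0.576881) = -0.0487120.
Running total after k=1: 553.398.
Correction k=2: B_{4}/4! · (f^{(3)}(48) − f^{(3)}(12)) = −1/720 · (0.000322593 − 0.000962526) = 8.88796e-07.

S_2 ≈ 553.398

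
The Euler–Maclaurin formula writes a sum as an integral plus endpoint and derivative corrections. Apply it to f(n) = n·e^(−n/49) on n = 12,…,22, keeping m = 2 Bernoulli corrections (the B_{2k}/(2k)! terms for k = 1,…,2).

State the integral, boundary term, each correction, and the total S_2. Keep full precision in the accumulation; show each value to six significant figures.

S_2 ≈ 130.867

Integral: ∫_12^22 x·e^(−x/49) dx = 119.170.
½[f(12) + f(22)] = ½[9.39341 + 14.0421] = 11.7178.
Integral + boundary = 130.887.
k=1: B_{2}/(2)! × [f^{(1)}(22) − f^{(1)}(12)] = 1/12 × (0.351705 − 0.591082) = -0.0199481.
Partial sum through k=1: 130.867.
k=2: B_{4}/(4)! × [f^{(3)}(22) − f^{(3)}(12)] = −1/720 × (0.000678160 − 0.000898230) = 3.05653e-07.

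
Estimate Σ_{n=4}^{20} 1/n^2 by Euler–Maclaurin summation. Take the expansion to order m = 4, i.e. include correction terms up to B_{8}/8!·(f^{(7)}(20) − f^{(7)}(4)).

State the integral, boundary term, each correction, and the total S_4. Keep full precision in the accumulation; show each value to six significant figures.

∫_4^20 1/x^2 dx evaluates to 0.200000.
Boundary: ½(f(4) + f(20)) = ½(0.0625000 + 0.00250000) = 0.0325000.
Integral + boundary = 0.232500.
Correction k=1: B_{2}/2! · (f^{(1)}(20) − f^{(1)}(4)) = 1/12 · (-0.000250000 − (-0.0312500)) = 0.00258333.
Partial sum through k=1: 0.235083.
Correction k=2: B_{4}/4! · (f^{(3)}(20) − f^{(3)}(4)) = −1/720 · (-7.50000e-06 − (-0.0234375)) = -3.25417e-05.
Partial sum through k=2: 0.235051.
Correction k=3: B_{6}/6! · (f^{(5)}(20) − f^{(5)}(4)) = 1/30240 · (-5.62500e-07 − (-0.0439453)) = 1.45320e-06.
Partial sum through k=3: 0.235052.
Correction k=4: B_{8}/8! · (f^{(7)}(20) − f^{(7)}(4)) = −1/1209600 · (-7.87500e-08 − (-0.153809)) = -1.27157e-07.

S_4 ≈ 0.235052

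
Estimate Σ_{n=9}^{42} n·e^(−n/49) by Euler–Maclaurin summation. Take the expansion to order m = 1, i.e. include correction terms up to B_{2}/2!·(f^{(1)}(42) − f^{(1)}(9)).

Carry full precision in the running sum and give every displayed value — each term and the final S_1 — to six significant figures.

S_1 ≈ 485.460

The integral term ∫_9^42 x·e^(−x/49) dx = 472.855.
Endpoint term: (f(9) + f(42))/2 = (7.48987 + 17.8237)/2 = 12.6568.
So far: 485.512.
k=1: B_{2}/(2)! × [f^{(1)}(42) − f^{(1)}(9)] = 1/12 × (0.0606247 − 0.679353) = -0.0515607.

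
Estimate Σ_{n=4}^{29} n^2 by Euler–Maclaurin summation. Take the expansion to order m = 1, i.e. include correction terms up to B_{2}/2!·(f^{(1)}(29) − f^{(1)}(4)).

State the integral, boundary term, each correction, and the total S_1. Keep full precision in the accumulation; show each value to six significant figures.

S_1 ≈ 8541.00

∫_4^29 x^2 dx evaluates to 8108.33.
Endpoint term: (f(4) + f(29))/2 = (16.0000 + 841.000)/2 = 428.500.
Integral + boundary = 8536.83.
Order-1 term: 1/12 · (58.0000 − 8.00000) = 4.16667.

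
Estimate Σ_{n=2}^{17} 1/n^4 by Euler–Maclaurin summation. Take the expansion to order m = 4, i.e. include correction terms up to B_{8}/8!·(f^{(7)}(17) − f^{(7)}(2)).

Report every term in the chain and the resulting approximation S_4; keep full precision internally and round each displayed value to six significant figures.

S_4 ≈ 0.0821590

Integral: ∫_2^17 1/x^4 dx = 0.0415988.
Endpoint term: (f(2) + f(17))/2 = (0.0625000 + 1.19730e-05)/2 = 0.0312560.
So far: 0.0728548.
Correction k=1: B_{2}/2! · (f^{(1)}(17) − f^{(1)}(2)) = 1/12 · (-2.81719e-06 − (-0.125000)) = 0.0104164.
After k=1: 0.0832712.
Correction k=2: B_{4}/4! · (f^{(3)}(17) − f^{(3)}(2)) = −1/720 · (-2.92441e-07 − (-0.937500)) = -0.00130208.
After k=2: 0.0819692.
Correction k=3: B_{6}/6! · (f^{(5)}(17) − f^{(5)}(2)) = 1/30240 · (-5.66668e-08 − (-13.1250)) = 0.000434028.
After k=3: 0.0824032.
Correction k=4: B_{8}/8! · (f^{(7)}(17) − f^{(7)}(2)) = −1/1209600 · (-1.76471e-08 − (-295.312)) = -0.000244141.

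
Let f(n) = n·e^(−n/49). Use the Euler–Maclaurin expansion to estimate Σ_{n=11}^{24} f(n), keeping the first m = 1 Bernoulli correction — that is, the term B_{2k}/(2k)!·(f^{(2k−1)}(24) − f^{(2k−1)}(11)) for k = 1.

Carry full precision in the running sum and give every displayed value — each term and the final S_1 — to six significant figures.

S_1 ≈ 168.745

The integral term ∫_11^24 x·e^(−x/49) dx = 157.024.
Boundary: ½(f(11) + f(24)) = ½(8.78816 + 14.7060) = 11.7471.
Integral + boundary = 168.771.
Order-1 term: 1/12 · (0.312628 − 0.619574) = -0.0255788.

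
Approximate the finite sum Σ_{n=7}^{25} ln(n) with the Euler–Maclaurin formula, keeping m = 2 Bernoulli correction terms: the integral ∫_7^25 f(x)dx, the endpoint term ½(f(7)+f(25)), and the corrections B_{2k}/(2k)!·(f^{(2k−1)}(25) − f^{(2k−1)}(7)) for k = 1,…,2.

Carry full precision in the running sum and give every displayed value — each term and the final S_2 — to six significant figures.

∫_7^25 ln(x) dx evaluates to 48.8505.
Endpoint term: (f(7) + f(25))/2 = (1.94591 + 3.21888)/2 = 2.58239.
Running total after boundary: 51.4329.
Correction k=1: B_{2}/2! · (f^{(1)}(25) − f^{(1)}(7)) = 1/12 · (0.0400000 − 0.142857) = -0.00857143.
Partial sum through k=1: 51.4243.
Correction k=2: B_{4}/4! · (f^{(3)}(25) − f^{(3)}(7)) = −1/720 · (0.000128000 − 0.00583090) = 7.92070e-06.

S_2 ≈ 51.4244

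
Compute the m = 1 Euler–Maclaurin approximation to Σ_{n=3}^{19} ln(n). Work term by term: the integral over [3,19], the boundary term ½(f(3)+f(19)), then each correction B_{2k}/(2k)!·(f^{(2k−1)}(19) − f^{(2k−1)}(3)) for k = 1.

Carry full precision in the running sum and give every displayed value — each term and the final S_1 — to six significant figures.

The integral term ∫_3^19 ln(x) dx = 36.6485.
½[f(3) + f(19)] = ½[1.09861 + 2.94444] = 2.02153.
Running total after boundary: 38.6700.
k=1: B_{2}/(2)! × [f^{(1)}(19) − f^{(1)}(3)] = 1/12 × (0.0526316 − 0.333333) = -0.0233918.

S_1 ≈ 38.6466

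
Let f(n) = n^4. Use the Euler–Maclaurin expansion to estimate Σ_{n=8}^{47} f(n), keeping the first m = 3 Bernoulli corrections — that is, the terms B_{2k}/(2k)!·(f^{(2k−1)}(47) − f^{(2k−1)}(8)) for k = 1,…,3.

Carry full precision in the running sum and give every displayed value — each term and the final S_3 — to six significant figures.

S_3 ≈ 4.83388e+07

Integral: ∫_8^47 x^4 dx = 4.58624e+07.
Endpoint term: (f(8) + f(47))/2 = (4096.00 + 4.87968e+06)/2 = 2.44189e+06.
Integral + boundary = 4.83043e+07.
k=1: B_{2}/(2)! × [f^{(1)}(47) − f^{(1)}(8)] = 1/12 × (415292 − 2048.00) = 34437.0.
Running total after k=1: 4.83388e+07.
k=2: B_{4}/(4)! × [f^{(3)}(47) − f^{(3)}(8)] = −1/720 × (1128.00 − 192.000) = -1.30000.
Running total after k=2: 4.83388e+07.
k=3: B_{6}/(6)! × [f^{(5)}(47) − f^{(5)}(8)] = 1/30240 × (0.00000 − 0.00000) = 0.00000.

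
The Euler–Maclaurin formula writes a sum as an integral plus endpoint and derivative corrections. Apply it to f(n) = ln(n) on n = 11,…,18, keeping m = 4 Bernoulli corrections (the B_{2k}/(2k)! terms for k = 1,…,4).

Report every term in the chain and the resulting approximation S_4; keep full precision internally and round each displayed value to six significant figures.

∫_11^18 ln(x) dx evaluates to 18.6498.
Endpoint term: (f(11) + f(18))/2 = (2.39790 + 2.89037)/2 = 2.64413.
Running total after boundary: 21.2940.
k=1: B_{2}/(2)! × [f^{(1)}(18) − f^{(1)}(11)] = 1/12 × (0.0555556 − 0.0909091) = -0.00294613.
Running total after k=1: 21.2910.
k=2: B_{4}/(4)! × [f^{(3)}(18) − f^{(3)}(11)] = −1/720 × (0.000342936 − 0.00150263) = 1.61069e-06.
Running total after k=2: 21.2910.
k=3: B_{6}/(6)! × [f^{(5)}(18) − f^{(5)}(11)] = 1/30240 × (1.27013e-05 − 0.000149021) = -4.50793e-09.
Running total after k=3: 21.2910.
k=4: B_{8}/(8)! × [f^{(7)}(18) − f^{(7)}(11)] = −1/1209600 × (1.17605e-06 − 3.69474e-05) = 2.95729e-11.

S_4 ≈ 21.2910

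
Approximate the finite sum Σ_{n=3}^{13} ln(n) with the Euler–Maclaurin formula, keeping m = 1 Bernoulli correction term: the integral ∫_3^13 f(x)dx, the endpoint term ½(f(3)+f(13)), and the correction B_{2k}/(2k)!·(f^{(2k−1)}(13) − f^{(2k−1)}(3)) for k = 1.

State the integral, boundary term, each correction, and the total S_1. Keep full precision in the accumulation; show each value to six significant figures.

S_1 ≈ 21.8589

∫_3^13 ln(x) dx evaluates to 20.0485.
½[f(3) + f(13)] = ½[1.09861 + 2.56495] = 1.83178.
Running total after boundary: 21.8803.
Order-1 term: 1/12 · (0.0769231 − 0.333333) = -0.0213675.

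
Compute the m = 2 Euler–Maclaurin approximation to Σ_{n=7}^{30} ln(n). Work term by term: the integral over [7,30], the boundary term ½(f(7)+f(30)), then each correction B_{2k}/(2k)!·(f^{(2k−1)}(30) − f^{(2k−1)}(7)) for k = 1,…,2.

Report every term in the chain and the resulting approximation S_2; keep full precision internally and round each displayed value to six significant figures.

The integral term ∫_7^30 ln(x) dx = 65.4146.
½[f(7) + f(30)] = ½[1.94591 + 3.40120] = 2.67355.
Running total after boundary: 68.0881.
Correction k=1: B_{2}/2! · (f^{(1)}(30) − f^{(1)}(7)) = 1/12 · (0.0333333 − 0.142857) = -0.00912698.
Running total after k=1: 68.0790.
Correction k=2: B_{4}/4! · (f^{(3)}(30) − f^{(3)}(7)) = −1/720 · (7.40741e-05 − 0.00583090) = 7.99560e-06.

S_2 ≈ 68.0790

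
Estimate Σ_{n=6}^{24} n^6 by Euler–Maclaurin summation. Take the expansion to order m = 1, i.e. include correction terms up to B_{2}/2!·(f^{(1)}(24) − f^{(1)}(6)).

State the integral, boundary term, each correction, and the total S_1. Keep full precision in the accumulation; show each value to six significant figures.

∫_6^24 x^6 dx evaluates to 6.55170e+08.
½[f(6) + f(24)] = ½[46656.0 + 1.91103e+08] = 9.55748e+07.
Running total after boundary: 7.50745e+08.
Order-1 term: 1/12 · (4.77757e+07 − 46656.0) = 3.97742e+06.

S_1 ≈ 7.54722e+08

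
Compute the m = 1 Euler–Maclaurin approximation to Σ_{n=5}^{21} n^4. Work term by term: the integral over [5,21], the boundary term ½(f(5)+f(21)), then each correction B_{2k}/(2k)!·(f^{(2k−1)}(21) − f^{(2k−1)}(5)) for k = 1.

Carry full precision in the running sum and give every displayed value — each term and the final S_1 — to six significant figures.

Integral: ∫_5^21 x^4 dx = 816195.
Endpoint term: (f(5) + f(21))/2 = (625.000 + 194481)/2 = 97553.0.
So far: 913748.
k=1: B_{2}/(2)! × [f^{(1)}(21) − f^{(1)}(5)] = 1/12 × (37044.0 − 500.000) = 3045.33.

S_1 ≈ 916794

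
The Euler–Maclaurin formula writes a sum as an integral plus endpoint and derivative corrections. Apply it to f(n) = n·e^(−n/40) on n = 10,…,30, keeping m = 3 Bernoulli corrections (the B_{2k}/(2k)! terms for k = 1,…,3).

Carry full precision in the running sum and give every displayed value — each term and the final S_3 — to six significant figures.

The integral term ∫_10^30 x·e^(−x/40) dx = 234.975.
½[f(10) + f(30)] = ½[7.78801 + 14.1710] = 10.9795.
Integral + boundary = 245.955.
Order-1 term: 1/12 · (0.118092 − 0.584101) = -0.0388341.
Partial sum through k=1: 245.916.
Order-2 term: −1/720 · (0.000664265 − 0.00133856) = 9.36526e-07.
Partial sum through k=2: 245.916.
Order-3 term: 1/30240 · (7.84202e-07 − 1.44504e-06) = -2.18531e-11.

S_3 ≈ 245.916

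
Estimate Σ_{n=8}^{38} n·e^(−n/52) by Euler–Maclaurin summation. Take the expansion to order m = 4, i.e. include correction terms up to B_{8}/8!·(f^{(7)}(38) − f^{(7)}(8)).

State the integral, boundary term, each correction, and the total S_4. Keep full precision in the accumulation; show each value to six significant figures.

The integral term ∫_8^38 x·e^(−x/52) dx = 421.500.
Boundary: ½(f(8) + f(38)) = ½(6.85923 + 18.2985) = 12.5788.
Running total after boundary: 434.079.
k=1: B_{2}/(2)! × [f^{(1)}(38) − f^{(1)}(8)] = 1/12 × (0.129645 − 0.725496) = -0.0496542.
Running total after k=1: 434.030.
k=2: B_{4}/(4)! × [f^{(3)}(38) − f^{(3)}(8)] = −1/720 × (0.000404113 − 0.000902479) = 6.92175e-07.
Running total after k=2: 434.030.
k=3: B_{6}/(6)! × [f^{(5)}(38) − f^{(5)}(8)] = 1/30240 × (2.81169e-07 − 5.68289e-07) = -9.49472e-12.
Running total after k=3: 434.030.
k=4: B_{8}/(8)! × [f^{(7)}(38) − f^{(7)}(8)] = −1/1209600 × (1.52695e-10 − 2.96901e-10) = 1.19218e-16.

S_4 ≈ 434.030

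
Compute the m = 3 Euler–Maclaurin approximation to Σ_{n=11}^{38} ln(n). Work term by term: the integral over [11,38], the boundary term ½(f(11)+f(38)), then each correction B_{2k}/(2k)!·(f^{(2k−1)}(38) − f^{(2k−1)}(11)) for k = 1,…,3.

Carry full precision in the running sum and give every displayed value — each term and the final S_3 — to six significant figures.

S_3 ≈ 87.8638

∫_11^38 ln(x) dx evaluates to 84.8514.
Endpoint term: (f(11) + f(38))/2 = (2.39790 + 3.63759)/2 = 3.01774.
Running total after boundary: 87.8692.
k=1: B_{2}/(2)! × [f^{(1)}(38) − f^{(1)}(11)] = 1/12 × (0.0263158 − 0.0909091) = -0.00538278.
After k=1: 87.8638.
k=2: B_{4}/(4)! × [f^{(3)}(38) − f^{(3)}(11)] = −1/720 × (3.64485e-05 − 0.00150263) = 2.03636e-06.
After k=2: 87.8638.
k=3: B_{6}/(6)! × [f^{(5)}(38) − f^{(5)}(11)] = 1/30240 × (3.02896e-07 − 0.000149021) = -4.91793e-09.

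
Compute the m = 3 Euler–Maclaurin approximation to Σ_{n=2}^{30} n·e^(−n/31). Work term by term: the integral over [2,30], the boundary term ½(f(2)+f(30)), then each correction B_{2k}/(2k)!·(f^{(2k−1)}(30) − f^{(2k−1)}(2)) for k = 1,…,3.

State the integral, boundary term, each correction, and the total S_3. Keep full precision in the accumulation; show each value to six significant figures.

Integral: ∫_2^30 x·e^(−x/31) dx = 240.617.
Endpoint term: (f(2) + f(30))/2 = (1.87504 + 11.3982)/2 = 6.63662.
Running total after boundary: 247.254.
Order-1 term: 1/12 · (0.0122561 − 0.877036) = -0.0720650.
After k=1: 247.182.
Order-2 term: −1/720 · (0.000803472 − 0.00286376) = 2.86152e-06.
After k=2: 247.182.
Order-3 term: 1/30240 · (1.65889e-06 − 5.01030e-06) = -1.10827e-10.

S_3 ≈ 247.182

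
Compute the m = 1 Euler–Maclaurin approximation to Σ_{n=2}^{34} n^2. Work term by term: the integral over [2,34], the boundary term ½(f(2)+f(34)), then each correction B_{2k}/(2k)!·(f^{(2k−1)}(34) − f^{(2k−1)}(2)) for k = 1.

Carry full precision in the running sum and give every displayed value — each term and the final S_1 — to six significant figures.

The integral term ∫_2^34 x^2 dx = 13098.7.
½[f(2) + f(34)] = ½[4.00000 + 1156.00] = 580.000.
Running total after boundary: 13678.7.
k=1: B_{2}/(2)! × [f^{(1)}(34) − f^{(1)}(2)] = 1/12 × (68.0000 − 4.00000) = 5.33333.

S_1 ≈ 13684.0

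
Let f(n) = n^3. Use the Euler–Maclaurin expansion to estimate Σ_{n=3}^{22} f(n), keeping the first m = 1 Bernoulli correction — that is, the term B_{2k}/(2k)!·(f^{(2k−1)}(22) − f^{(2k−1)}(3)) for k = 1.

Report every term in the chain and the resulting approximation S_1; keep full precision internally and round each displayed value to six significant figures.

Integral: ∫_3^22 x^3 dx = 58543.8.
Endpoint term: (f(3) + f(22))/2 = (27.0000 + 10648.0)/2 = 5337.50.
So far: 63881.2.
Order-1 term: 1/12 · (1452.00 − 27.0000) = 118.750.

S_1 ≈ 64000.0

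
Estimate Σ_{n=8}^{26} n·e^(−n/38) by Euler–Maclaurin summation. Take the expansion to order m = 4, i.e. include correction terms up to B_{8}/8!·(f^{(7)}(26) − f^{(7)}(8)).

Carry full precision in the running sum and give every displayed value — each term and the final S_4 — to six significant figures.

S_4 ≈ 198.999

The integral term ∫_8^26 x·e^(−x/38) dx = 189.240.
½[f(8) + f(26)] = ½[6.48126 + 13.1167] = 9.79898.
Integral + boundary = 199.039.
Correction k=1: B_{2}/2! · (f^{(1)}(26) − f^{(1)}(8)) = 1/12 · (0.159312 − 0.639598) = -0.0400238.
Running total after k=1: 198.999.
Correction k=2: B_{4}/4! · (f^{(3)}(26) − f^{(3)}(8)) = −1/720 · (0.000809064 − 0.00156504) = 1.04996e-06.
Running total after k=2: 198.999.
Correction k=3: B_{6}/6! · (f^{(5)}(26) − f^{(5)}(8)) = 1/30240 · (1.04418e-06 − 1.86090e-06) = -2.70078e-11.
Running total after k=3: 198.999.
Correction k=4: B_{8}/8! · (f^{(7)}(26) − f^{(7)}(8)) = −1/1209600 · (1.05822e-09 − 1.82686e-09) = 6.35443e-16.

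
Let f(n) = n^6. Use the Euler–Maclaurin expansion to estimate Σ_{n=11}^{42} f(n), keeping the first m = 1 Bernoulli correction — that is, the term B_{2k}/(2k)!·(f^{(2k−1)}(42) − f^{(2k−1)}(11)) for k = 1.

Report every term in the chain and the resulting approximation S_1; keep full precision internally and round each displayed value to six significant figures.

S_1 ≈ 3.57421e+10

Integral: ∫_11^42 x^6 dx = 3.29314e+10.
Endpoint term: (f(11) + f(42))/2 = (1.77156e+06 + 5.48903e+09)/2 = 2.74540e+09.
So far: 3.56768e+10.
k=1: B_{2}/(2)! × [f^{(1)}(42) − f^{(1)}(11)] = 1/12 × (7.84147e+08 − 966306) = 6.52651e+07.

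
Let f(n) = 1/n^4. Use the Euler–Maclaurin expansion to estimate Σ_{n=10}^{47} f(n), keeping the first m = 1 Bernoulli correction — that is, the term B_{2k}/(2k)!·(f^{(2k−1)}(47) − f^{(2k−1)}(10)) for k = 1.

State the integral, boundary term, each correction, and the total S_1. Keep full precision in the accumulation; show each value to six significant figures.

Integral: ∫_10^47 1/x^4 dx = 0.000330123.
Boundary: ½(f(10) + f(47)) = ½(0.000100000 + 2.04931e-07) = 5.01025e-05.
Running total after boundary: 0.000380225.
Correction k=1: B_{2}/2! · (f^{(1)}(47) − f^{(1)}(10)) = 1/12 · (-1.74410e-08 − (-4.00000e-05)) = 3.33188e-06.

S_1 ≈ 0.000383557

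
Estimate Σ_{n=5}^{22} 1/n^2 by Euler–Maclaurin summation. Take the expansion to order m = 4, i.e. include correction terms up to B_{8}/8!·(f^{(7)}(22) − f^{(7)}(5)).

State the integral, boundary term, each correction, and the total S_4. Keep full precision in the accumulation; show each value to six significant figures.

S_4 ≈ 0.176886

∫_5^22 1/x^2 dx evaluates to 0.154545.
Endpoint term: (f(5) + f(22))/2 = (0.0400000 + 0.00206612)/2 = 0.0210331.
Integral + boundary = 0.175579.
k=1: B_{2}/(2)! × [f^{(1)}(22) − f^{(1)}(5)] = 1/12 × (-0.000187829 − (-0.0160000)) = 0.00131768.
Partial sum through k=1: 0.176896.
k=2: B_{4}/(4)! × [f^{(3)}(22) − f^{(3)}(5)] = −1/720 × (-4.65691e-06 − (-0.00768000)) = -1.06602e-05.
Partial sum through k=2: 0.176886.
k=3: B_{6}/(6)! × [f^{(5)}(22) − f^{(5)}(5)] = 1/30240 × (-2.88651e-07 − (-0.00921600)) = 3.04752e-07.
Partial sum through k=3: 0.176886.
k=4: B_{8}/(8)! × [f^{(7)}(22) − f^{(7)}(5)] = −1/1209600 × (-3.33977e-08 − (-0.0206438)) = -1.70666e-08.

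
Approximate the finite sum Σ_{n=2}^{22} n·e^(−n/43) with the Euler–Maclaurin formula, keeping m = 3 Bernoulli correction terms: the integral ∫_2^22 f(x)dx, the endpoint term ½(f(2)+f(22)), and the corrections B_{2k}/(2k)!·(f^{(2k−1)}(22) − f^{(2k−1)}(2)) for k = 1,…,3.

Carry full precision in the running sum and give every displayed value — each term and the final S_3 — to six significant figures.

The integral term ∫_2^22 x·e^(−x/43) dx = 171.406.
Boundary: ½(f(2) + f(22)) = ½(1.90911 + 13.1894) = 7.54926.
Running total after boundary: 178.955.
Correction k=1: B_{2}/2! · (f^{(1)}(22) − f^{(1)}(2)) = 1/12 · (0.292788 − 0.910156) = -0.0514473.
After k=1: 178.904.
Correction k=2: B_{4}/4! · (f^{(3)}(22) − f^{(3)}(2)) = −1/720 · (0.000806829 − 0.00152475) = 9.97113e-07.
After k=2: 178.904.
Correction k=3: B_{6}/6! · (f^{(5)}(22) − f^{(5)}(2)) = 1/30240 · (7.87078e-07 − 1.38305e-06) = -1.97080e-11.

S_3 ≈ 178.904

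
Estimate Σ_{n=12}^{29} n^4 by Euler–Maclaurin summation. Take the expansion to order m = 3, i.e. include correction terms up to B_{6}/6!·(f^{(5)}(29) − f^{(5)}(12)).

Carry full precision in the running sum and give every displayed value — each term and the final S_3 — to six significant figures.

S_3 ≈ 4.42402e+06

∫_12^29 x^4 dx evaluates to 4.05246e+06.
½[f(12) + f(29)] = ½[20736.0 + 707281] = 364008.
Running total after boundary: 4.41647e+06.
Correction k=1: B_{2}/2! · (f^{(1)}(29) − f^{(1)}(12)) = 1/12 · (97556.0 − 6912.00) = 7553.67.
After k=1: 4.42403e+06.
Correction k=2: B_{4}/4! · (f^{(3)}(29) − f^{(3)}(12)) = −1/720 · (696.000 − 288.000) = -0.566667.
After k=2: 4.42403e+06.
Correction k=3: B_{6}/6! · (f^{(5)}(29) − f^{(5)}(12)) = 1/30240 · (0.00000 − 0.00000) = 0.00000.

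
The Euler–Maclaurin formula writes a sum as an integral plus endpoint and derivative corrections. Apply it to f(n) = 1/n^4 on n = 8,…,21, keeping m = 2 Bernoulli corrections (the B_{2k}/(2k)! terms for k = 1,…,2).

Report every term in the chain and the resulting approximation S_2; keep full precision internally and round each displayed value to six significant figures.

The integral term ∫_8^21 1/x^4 dx = 0.000615048.
Boundary: ½(f(8) + f(21)) = ½(0.000244141 + 5.14189e-06) = 0.000124641.
Running total after boundary: 0.000739690.
Correction k=1: B_{2}/2! · (f^{(1)}(21) − f^{(1)}(8)) = 1/12 · (-9.79408e-07 − (-0.000122070)) = 1.00909e-05.
Partial sum through k=1: 0.000749781.
Correction k=2: B_{4}/4! · (f^{(3)}(21) − f^{(3)}(8)) = −1/720 · (-6.66264e-08 − (-5.72205e-05)) = -7.93803e-08.

S_2 ≈ 0.000749701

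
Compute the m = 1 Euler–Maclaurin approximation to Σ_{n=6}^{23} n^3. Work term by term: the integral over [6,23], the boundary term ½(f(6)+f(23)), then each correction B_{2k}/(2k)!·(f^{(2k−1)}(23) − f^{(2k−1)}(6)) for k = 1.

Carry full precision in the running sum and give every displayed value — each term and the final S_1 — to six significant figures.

Integral: ∫_6^23 x^3 dx = 69636.2.
½[f(6) + f(23)] = ½[216.000 + 12167.0] = 6191.50.
Running total after boundary: 75827.8.
k=1: B_{2}/(2)! × [f^{(1)}(23) − f^{(1)}(6)] = 1/12 × (1587.00 − 108.000) = 123.250.

S_1 ≈ 75951.0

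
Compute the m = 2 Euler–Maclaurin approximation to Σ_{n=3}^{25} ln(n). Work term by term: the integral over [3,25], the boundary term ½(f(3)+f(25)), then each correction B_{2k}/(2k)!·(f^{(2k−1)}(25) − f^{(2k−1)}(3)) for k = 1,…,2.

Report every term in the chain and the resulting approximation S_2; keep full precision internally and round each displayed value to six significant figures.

∫_3^25 ln(x) dx evaluates to 55.1761.
Endpoint term: (f(3) + f(25))/2 = (1.09861 + 3.21888)/2 = 2.15874.
Running total after boundary: 57.3348.
Order-1 term: 1/12 · (0.0400000 − 0.333333) = -0.0244444.
After k=1: 57.3104.
Order-2 term: −1/720 · (0.000128000 − 0.0740741) = 0.000102703.

S_2 ≈ 57.3105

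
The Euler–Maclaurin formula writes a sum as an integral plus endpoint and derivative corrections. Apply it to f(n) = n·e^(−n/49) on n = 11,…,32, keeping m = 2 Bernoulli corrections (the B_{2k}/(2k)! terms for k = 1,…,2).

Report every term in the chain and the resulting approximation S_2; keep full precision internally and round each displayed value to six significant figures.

S_2 ≈ 295.854

The integral term ∫_11^32 x·e^(−x/49) dx = 283.169.
Boundary: ½(f(11) + f(32)) = ½(8.78816 + 16.6544) = 12.7213.
Running total after boundary: 295.891.
Correction k=1: B_{2}/2! · (f^{(1)}(32) − f^{(1)}(11)) = 1/12 · (0.180564 − 0.619574) = -0.0365841.
Partial sum through k=1: 295.854.
Correction k=2: B_{4}/4! · (f^{(3)}(32) − f^{(3)}(11)) = −1/720 · (0.000508732 − 0.000923541) = 5.76124e-07.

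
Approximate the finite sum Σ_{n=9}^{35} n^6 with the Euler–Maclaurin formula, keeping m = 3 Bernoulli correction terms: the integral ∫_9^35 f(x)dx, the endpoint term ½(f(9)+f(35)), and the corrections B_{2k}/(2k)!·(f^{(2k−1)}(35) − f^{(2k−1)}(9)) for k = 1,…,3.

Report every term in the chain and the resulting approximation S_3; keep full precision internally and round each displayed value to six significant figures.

∫_9^35 x^6 dx evaluates to 9.19064e+09.
½[f(9) + f(35)] = ½[531441 + 1.83827e+09] = 9.19399e+08.
Running total after boundary: 1.01100e+10.
Correction k=1: B_{2}/2! · (f^{(1)}(35) − f^{(1)}(9)) = 1/12 · (3.15131e+08 − 354294) = 2.62314e+07.
After k=1: 1.01363e+10.
Correction k=2: B_{4}/4! · (f^{(3)}(35) − f^{(3)}(9)) = −1/720 · (5.14500e+06 − 87480.0) = -7024.33.
After k=2: 1.01363e+10.
Correction k=3: B_{6}/6! · (f^{(5)}(35) − f^{(5)}(9)) = 1/30240 · (25200.0 − 6480.00) = 0.619048.

S_3 ≈ 1.01363e+10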